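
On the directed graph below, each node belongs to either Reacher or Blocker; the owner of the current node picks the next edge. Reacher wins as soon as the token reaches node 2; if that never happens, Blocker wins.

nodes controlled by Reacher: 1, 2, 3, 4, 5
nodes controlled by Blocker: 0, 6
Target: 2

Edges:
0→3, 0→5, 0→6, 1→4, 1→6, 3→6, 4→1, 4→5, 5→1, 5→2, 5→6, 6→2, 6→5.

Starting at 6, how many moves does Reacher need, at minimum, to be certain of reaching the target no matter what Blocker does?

A0 = {2}
A1: add {5} — 5 (Reacher) has 5→2.
A2: add {4, 6} — 4 (Reacher) has 4→5; 6 (Blocker): all of {2, 5} already in.
6 enters the attractor at level 2, so Reacher can force the target in 2 moves from there.

2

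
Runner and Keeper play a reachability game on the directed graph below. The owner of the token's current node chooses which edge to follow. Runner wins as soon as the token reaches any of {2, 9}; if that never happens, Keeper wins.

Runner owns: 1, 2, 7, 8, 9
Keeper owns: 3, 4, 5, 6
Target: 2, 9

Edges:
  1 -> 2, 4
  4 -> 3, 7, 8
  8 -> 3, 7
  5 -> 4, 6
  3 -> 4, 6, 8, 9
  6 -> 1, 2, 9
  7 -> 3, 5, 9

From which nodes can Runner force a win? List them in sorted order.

1, 2, 6, 7, 8, 9

A0 = {2, 9}
A1: add {1, 7} — 1 (Runner) has 1→2; 7 (Runner) has 7→9.
A2: add {6, 8} — 6 (Keeper): all of {1, 2, 9} already in; 8 (Runner) has 8→7.
A3 = A2; e.g. 3 (Keeper) can still go to 4. Fixed point.
Runner's winning region = {1, 2, 6, 7, 8, 9}.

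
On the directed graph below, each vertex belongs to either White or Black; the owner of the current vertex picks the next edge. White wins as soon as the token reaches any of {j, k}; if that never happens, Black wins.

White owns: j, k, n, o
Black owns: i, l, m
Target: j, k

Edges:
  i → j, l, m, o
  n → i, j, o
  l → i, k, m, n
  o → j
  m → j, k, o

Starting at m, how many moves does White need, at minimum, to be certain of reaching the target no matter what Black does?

A0 = {j, k}
A1: add {n, o} — n (White) has n→j; o (White) has o→j.
A2: add {m} — m (Black): all of {j, k, o} already in.
A3 = A2; e.g. i (Black) can still go to l. Fixed point.
m enters the attractor at level 2, so White can force the target in 2 moves from there.

2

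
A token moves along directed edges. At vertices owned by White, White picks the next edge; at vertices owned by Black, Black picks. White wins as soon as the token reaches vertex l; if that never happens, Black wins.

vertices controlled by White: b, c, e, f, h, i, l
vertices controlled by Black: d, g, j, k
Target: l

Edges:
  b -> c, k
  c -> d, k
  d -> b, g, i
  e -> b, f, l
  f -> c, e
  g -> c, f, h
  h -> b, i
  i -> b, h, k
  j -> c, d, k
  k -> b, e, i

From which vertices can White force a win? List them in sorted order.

A0 = {l}
A1: add {e} — e (White) has e→l.
A2: add {f} — f (White) has f→e.
A3 = A2; e.g. b (White) has no edge into A2. Fixed point.
White's winning region = {e, f, l}.

e, f, l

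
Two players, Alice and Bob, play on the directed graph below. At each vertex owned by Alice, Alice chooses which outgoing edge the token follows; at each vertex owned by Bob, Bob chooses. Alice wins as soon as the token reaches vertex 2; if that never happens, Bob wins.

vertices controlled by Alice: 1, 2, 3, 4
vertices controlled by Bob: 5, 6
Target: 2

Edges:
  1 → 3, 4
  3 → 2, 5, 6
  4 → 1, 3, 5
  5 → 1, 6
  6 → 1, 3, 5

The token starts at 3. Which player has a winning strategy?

Alice

A0 = {2}
A1: add {3} — 3 (Alice) has 3→2.
3 ∈ A1, so Alice can force the target.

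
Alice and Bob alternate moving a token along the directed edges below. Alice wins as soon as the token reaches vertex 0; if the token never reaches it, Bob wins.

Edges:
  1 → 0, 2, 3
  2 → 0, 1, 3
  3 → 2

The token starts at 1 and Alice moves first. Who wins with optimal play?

Track states (vertex, player-to-move).
A0 = {(0,Alice), (0,Bob)}
A1: add {(1,Alice), (2,Alice)}.
(1,Alice) ∈ A1 ⇒ Alice forces the target.

Alice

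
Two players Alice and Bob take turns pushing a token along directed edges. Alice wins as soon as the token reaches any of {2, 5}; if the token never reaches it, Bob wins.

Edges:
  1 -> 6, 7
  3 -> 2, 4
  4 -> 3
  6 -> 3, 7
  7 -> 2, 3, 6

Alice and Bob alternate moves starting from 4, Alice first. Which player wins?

Bob

Track states (vertex, player-to-move).
A0 = {(2,Alice), (2,Bob), (5,Alice), (5,Bob)}
A1: add {(3,Alice), (7,Alice)}.
A2: add {(4,Bob), (6,Bob)}.
A3: add {(1,Alice)}.
A4 = A3; e.g. (1,Bob) stays out. (4,Alice) never enters ⇒ Bob avoids the target.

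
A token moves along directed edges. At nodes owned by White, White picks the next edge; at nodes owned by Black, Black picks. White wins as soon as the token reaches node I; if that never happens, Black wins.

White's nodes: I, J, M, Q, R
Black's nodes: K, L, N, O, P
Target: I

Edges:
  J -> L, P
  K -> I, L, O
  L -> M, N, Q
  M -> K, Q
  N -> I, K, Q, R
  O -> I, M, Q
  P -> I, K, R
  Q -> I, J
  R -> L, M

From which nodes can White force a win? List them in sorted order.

A0 = {I}
A1: add {Q} — Q (White) has Q→I.
A2: add {M} — M (White) has M→Q.
A3: add {O, R} — O (Black): all of {I, M, Q} already in; R (White) has R→M.
A4 = A3; e.g. J (White) has no edge into A3. Fixed point.
White's winning region = {I, M, O, Q, R}.

I, M, O, Q, R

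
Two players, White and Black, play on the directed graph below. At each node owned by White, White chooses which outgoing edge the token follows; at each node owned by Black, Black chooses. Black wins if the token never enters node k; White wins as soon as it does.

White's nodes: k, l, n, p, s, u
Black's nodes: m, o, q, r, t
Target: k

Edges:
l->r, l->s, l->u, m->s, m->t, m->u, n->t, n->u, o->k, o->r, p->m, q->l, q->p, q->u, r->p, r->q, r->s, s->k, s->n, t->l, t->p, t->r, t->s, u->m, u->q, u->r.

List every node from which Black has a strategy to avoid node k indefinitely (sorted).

m, n, o, p, q, r, t, u

A0 = {k}
A1: add {s} — s (White) has s→k.
A2: add {l} — l (White) has l→s.
A3 = A2; e.g. m (Black) can still go to t. Fixed point.
White's attractor = {k, l, s}; Black avoids the target exactly from the complement.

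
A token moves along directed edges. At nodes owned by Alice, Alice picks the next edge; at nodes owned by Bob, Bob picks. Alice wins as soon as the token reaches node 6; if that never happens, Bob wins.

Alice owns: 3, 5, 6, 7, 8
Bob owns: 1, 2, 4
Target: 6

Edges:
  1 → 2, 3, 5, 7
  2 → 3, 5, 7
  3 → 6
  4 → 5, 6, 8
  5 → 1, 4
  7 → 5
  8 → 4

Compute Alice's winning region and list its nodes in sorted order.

3, 6

A0 = {6}
A1: add {3} — 3 (Alice) has 3→6.
A2 = A1; e.g. 1 (Bob) can still go to 2. Fixed point.
Alice's winning region = {3, 6}.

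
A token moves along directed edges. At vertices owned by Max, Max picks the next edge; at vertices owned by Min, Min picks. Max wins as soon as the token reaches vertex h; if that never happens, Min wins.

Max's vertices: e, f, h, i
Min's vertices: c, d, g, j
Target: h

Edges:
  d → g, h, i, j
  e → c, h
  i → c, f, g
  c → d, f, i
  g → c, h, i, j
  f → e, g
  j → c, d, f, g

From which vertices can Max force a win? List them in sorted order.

A0 = {h}
A1: add {e} — e (Max) has e→h.
A2: add {f} — f (Max) has f→e.
A3: add {i} — i (Max) has i→f.
A4 = A3; e.g. c (Min) can still go to d. Fixed point.
Max's winning region = {e, f, h, i}.

e, f, h, i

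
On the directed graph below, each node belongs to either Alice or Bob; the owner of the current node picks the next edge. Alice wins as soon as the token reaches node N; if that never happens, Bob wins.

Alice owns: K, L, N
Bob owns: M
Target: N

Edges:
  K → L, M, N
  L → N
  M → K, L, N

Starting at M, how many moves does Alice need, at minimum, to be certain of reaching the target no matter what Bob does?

2

A0 = {N}
A1: add {K, L} — K (Alice) has K→N; L (Alice) has L→N.
A2: add {M} — M (Bob): all of {K, L, N} already in.
A2 = all vertices. Fixed point.
M enters the attractor at level 2, so Alice can force the target in 2 moves from there.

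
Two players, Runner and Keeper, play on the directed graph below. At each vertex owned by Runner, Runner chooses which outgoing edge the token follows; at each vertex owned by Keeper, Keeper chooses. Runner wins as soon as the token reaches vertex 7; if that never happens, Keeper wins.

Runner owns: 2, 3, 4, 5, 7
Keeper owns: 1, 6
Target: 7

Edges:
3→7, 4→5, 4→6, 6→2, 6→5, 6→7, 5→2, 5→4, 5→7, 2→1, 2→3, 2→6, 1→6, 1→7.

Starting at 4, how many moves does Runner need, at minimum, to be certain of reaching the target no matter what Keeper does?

A0 = {7}
A1: add {3, 5} — 3 (Runner) has 3→7; 5 (Runner) has 5→7.
A2: add {2, 4} — 2 (Runner) has 2→3; 4 (Runner) has 4→5.
4 enters the attractor at level 2, so Runner can force the target in 2 moves from there.

2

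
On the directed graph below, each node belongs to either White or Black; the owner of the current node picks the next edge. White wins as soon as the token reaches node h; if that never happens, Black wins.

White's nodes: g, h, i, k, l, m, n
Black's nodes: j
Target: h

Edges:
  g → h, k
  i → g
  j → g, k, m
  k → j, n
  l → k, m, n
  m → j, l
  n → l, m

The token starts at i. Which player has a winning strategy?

A0 = {h}
A1: add {g} — g (White) has g→h.
A2: add {i} — i (White) has i→g.
A3 = A2; e.g. j (Black) can still go to k. Fixed point.
i ∈ A2, so White can force the target.

White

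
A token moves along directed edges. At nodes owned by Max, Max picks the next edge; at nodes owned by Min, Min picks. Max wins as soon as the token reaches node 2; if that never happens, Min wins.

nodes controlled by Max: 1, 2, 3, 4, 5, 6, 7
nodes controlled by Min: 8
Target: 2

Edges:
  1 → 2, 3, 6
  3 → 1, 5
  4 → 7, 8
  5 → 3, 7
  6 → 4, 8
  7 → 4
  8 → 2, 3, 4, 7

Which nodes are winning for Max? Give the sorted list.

1, 2, 3, 5

A0 = {2}
A1: add {1} — 1 (Max) has 1→2.
A2: add {3} — 3 (Max) has 3→1.
A3: add {5} — 5 (Max) has 5→3.
A4 = A3; e.g. 4 (Max) has no edge into A3. Fixed point.
Max's winning region = {1, 2, 3, 5}.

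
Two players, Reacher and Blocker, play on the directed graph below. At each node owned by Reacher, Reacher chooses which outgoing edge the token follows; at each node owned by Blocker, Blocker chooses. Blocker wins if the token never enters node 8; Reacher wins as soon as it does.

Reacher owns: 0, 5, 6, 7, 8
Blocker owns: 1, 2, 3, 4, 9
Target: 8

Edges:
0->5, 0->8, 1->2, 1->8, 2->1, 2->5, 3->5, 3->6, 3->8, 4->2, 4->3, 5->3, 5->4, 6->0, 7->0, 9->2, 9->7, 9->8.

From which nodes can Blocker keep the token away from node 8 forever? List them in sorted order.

1, 2, 3, 4, 5, 9

A0 = {8}
A1: add {0} — 0 (Reacher) has 0→8.
A2: add {6, 7} — 6 (Reacher) has 6→0; 7 (Reacher) has 7→0.
A3 = A2; e.g. 1 (Blocker) can still go to 2. Fixed point.
Reacher's attractor = {0, 6, 7, 8}; Blocker avoids the target exactly from the complement.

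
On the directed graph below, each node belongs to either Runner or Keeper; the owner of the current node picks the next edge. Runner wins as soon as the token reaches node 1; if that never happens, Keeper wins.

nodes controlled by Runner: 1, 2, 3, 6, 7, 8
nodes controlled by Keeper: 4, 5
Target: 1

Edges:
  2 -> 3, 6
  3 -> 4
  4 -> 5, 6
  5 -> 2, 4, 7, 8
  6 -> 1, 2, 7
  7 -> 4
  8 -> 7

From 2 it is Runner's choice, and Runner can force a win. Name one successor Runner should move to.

6

A0 = {1}
A1: add {6} — 6 (Runner) has 6→1.
A2: add {2} — 2 (Runner) has 2→6.
A3 = A2; e.g. 3 (Runner) has no edge into A2. Fixed point.
From 2, successor 6 is in the attractor (rank 1); the other successor 3 is not.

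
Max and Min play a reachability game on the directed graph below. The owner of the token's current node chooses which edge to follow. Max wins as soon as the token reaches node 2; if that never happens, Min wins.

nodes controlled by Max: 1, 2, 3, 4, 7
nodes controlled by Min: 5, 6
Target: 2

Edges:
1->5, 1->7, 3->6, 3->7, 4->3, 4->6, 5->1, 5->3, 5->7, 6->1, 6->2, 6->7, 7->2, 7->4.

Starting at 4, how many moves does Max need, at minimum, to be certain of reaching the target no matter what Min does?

A0 = {2}
A1: add {7} — 7 (Max) has 7→2.
A2: add {1, 3} — 1 (Max) has 1→7; 3 (Max) has 3→7.
A3: add {4, 5, 6} — 4 (Max) has 4→3; 5 (Min): all of {1, 3, 7} already in; 6 (Min): all of {1, 2, 7} already in.
A3 = all vertices. Fixed point.
4 enters the attractor at level 3, so Max can force the target in 3 moves from there.

3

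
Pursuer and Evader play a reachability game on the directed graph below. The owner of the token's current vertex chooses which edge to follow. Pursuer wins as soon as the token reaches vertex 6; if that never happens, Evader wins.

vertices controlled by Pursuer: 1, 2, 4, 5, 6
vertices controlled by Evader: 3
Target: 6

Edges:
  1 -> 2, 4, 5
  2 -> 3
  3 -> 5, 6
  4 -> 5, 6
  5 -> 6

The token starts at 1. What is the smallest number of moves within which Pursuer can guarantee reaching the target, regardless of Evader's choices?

A0 = {6}
A1: add {4, 5} — 4 (Pursuer) has 4→6; 5 (Pursuer) has 5→6.
A2: add {1, 3} — 1 (Pursuer) has 1→4; 3 (Evader): all of {5, 6} already in.
1 enters the attractor at level 2, so Pursuer can force the target in 2 moves from there.

2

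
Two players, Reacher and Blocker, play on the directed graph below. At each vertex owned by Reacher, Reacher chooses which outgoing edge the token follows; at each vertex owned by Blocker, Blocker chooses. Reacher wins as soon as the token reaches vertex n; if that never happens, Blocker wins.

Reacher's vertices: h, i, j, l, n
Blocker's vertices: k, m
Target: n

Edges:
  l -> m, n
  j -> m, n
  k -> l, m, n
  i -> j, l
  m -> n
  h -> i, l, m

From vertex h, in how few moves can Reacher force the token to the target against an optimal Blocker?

A0 = {n}
A1: add {j, l, m} — j (Reacher) has j→n; l (Reacher) has l→n; m (Blocker): all of {n} already in.
A2: add {h, i, k} — h (Reacher) has h→l; i (Reacher) has i→j; k (Blocker): all of {l, m, n} already in.
A2 = all vertices. Fixed point.
h enters the attractor at level 2, so Reacher can force the target in 2 moves from there.

2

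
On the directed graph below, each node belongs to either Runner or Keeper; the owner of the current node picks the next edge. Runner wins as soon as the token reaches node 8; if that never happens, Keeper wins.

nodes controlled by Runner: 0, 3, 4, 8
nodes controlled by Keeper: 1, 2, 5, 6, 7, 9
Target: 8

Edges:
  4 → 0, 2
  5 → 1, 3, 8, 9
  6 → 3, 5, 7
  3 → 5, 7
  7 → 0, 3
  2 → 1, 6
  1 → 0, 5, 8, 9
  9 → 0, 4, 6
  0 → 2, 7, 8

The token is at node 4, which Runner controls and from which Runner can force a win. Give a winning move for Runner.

0

A0 = {8}
A1: add {0} — 0 (Runner) has 0→8.
A2: add {4} — 4 (Runner) has 4→0.
A3 = A2; e.g. 1 (Keeper) can still go to 5. Fixed point.
From 4, successor 0 is in the attractor (rank 1); the other successor 2 is not.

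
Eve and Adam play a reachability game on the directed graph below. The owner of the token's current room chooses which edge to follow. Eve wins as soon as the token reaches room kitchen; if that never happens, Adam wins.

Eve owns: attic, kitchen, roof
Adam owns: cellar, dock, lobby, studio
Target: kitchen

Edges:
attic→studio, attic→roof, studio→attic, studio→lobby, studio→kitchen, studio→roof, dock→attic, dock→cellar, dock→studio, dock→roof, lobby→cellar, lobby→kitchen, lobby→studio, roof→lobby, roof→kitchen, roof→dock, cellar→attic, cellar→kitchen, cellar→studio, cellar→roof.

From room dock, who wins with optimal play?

Adam

A0 = {kitchen}
A1: add {roof} — roof (Eve) has roof→kitchen.
A2: add {attic} — attic (Eve) has attic→roof.
A3 = A2; e.g. cellar (Adam) can still go to studio. Fixed point.
dock never enters the attractor, so Adam can avoid the target forever.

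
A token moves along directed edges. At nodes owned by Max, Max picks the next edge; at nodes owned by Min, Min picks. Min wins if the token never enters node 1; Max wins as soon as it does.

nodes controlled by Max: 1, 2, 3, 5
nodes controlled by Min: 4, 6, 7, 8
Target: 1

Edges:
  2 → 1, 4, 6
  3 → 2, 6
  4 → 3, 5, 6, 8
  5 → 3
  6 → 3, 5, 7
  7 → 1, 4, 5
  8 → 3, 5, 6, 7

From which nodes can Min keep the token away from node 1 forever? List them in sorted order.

A0 = {1}
A1: add {2} — 2 (Max) has 2→1.
A2: add {3} — 3 (Max) has 3→2.
A3: add {5} — 5 (Max) has 5→3.
A4 = A3; e.g. 4 (Min) can still go to 6. Fixed point.
Max's attractor = {1, 2, 3, 5}; Min avoids the target exactly from the complement.

4, 6, 7, 8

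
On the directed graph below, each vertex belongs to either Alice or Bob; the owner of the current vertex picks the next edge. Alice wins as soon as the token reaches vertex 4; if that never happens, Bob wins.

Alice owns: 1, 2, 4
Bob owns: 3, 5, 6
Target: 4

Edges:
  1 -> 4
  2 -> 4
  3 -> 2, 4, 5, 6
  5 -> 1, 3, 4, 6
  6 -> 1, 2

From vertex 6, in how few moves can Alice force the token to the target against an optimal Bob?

A0 = {4}
A1: add {1, 2} — 1 (Alice) has 1→4; 2 (Alice) has 2→4.
A2: add {6} — 6 (Bob): all of {1, 2} already in.
A3 = A2; e.g. 3 (Bob) can still go to 5. Fixed point.
6 enters the attractor at level 2, so Alice can force the target in 2 moves from there.

2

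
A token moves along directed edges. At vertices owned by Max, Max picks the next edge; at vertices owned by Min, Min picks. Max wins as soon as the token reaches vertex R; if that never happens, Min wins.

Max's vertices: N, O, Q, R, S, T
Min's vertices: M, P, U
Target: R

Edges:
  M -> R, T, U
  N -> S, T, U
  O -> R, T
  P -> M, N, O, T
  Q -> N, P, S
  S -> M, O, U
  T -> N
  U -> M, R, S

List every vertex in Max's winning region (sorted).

A0 = {R}
A1: add {O} — O (Max) has O→R.
A2: add {S} — S (Max) has S→O.
A3: add {N, Q} — N (Max) has N→S; Q (Max) has Q→S.
A4: add {T} — T (Max) has T→N.
A5 = A4; e.g. M (Min) can still go to U. Fixed point.
Max's winning region = {N, O, Q, R, S, T}.

N, O, Q, R, S, T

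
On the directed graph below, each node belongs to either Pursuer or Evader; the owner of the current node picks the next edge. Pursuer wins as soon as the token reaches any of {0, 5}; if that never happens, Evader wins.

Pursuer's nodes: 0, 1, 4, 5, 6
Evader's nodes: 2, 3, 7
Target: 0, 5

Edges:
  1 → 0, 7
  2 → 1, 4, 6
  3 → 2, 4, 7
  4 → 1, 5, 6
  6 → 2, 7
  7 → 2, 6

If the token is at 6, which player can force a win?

Evader

A0 = {0, 5}
A1: add {1, 4} — 1 (Pursuer) has 1→0; 4 (Pursuer) has 4→5.
A2 = A1; e.g. 2 (Evader) can still go to 6. Fixed point.
6 never enters the attractor, so Evader can avoid the target forever.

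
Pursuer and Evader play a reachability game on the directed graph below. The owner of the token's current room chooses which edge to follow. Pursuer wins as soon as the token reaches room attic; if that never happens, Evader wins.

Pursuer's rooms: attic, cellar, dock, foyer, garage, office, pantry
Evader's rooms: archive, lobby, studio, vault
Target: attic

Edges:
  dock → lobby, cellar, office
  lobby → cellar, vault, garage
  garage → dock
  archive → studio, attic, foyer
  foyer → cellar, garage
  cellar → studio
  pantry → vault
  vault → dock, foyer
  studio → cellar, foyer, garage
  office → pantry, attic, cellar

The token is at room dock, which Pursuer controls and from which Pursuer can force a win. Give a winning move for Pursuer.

A0 = {attic}
A1: add {office} — office (Pursuer) has office→attic.
A2: add {dock} — dock (Pursuer) has dock→office.
A3: add {garage} — garage (Pursuer) has garage→dock.
A4: add {foyer} — foyer (Pursuer) has foyer→garage.
A5: add {vault} — vault (Evader): all of {dock, foyer} already in.
A6: add {pantry} — pantry (Pursuer) has pantry→vault.
A7 = A6; e.g. studio (Evader) can still go to cellar. Fixed point.
From dock, successor office is in the attractor (rank 1); the other successors cellar, lobby are not.

office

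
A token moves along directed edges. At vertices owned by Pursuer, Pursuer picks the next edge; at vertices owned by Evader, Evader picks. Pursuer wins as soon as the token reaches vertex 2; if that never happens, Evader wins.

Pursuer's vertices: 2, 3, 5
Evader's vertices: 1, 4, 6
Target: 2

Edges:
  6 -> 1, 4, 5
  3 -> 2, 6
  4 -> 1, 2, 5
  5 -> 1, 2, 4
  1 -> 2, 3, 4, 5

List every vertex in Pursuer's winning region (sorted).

A0 = {2}
A1: add {3, 5} — 3 (Pursuer) has 3→2; 5 (Pursuer) has 5→2.
A2 = A1; e.g. 1 (Evader) can still go to 4. Fixed point.
Pursuer's winning region = {2, 3, 5}.

2, 3, 5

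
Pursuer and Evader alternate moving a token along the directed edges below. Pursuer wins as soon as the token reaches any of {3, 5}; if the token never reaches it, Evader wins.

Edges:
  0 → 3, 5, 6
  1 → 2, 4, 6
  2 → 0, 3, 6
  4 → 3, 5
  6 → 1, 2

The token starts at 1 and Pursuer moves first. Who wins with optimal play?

Track states (vertex, player-to-move).
A0 = {(3,Pursuer), (3,Evader), (5,Pursuer), (5,Evader)}
A1: add {(0,Pursuer), (2,Pursuer), (4,Pursuer), (4,Evader)}.
A2: add {(1,Pursuer)}.
(1,Pursuer) ∈ A2 ⇒ Pursuer forces the target.

Pursuer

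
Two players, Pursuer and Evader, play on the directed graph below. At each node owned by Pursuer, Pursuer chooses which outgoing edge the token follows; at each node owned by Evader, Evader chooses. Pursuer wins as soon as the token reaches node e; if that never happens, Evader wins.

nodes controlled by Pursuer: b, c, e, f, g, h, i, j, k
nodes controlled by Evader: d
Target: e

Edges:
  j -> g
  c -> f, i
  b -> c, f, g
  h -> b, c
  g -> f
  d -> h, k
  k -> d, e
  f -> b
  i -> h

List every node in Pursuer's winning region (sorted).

e, k

A0 = {e}
A1: add {k} — k (Pursuer) has k→e.
A2 = A1; e.g. b (Pursuer) has no edge into A1. Fixed point.
Pursuer's winning region = {e, k}.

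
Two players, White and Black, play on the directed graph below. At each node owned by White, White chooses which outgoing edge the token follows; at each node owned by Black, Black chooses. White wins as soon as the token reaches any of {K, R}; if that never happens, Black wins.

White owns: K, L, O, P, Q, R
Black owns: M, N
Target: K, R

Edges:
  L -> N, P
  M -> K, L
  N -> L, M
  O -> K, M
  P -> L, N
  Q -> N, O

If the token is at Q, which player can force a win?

A0 = {K, R}
A1: add {O} — O (White) has O→K.
A2: add {Q} — Q (White) has Q→O.
A3 = A2; e.g. L (White) has no edge into A2. Fixed point.
Q ∈ A2, so White can force the target.

White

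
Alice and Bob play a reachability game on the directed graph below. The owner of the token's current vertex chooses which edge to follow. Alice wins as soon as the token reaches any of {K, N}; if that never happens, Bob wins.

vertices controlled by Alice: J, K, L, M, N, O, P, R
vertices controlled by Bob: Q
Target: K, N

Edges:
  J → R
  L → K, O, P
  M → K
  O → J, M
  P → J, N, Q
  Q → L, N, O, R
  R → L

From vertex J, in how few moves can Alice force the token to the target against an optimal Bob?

3

A0 = {K, N}
A1: add {L, M, P} — L (Alice) has L→K; M (Alice) has M→K; P (Alice) has P→N.
A2: add {O, R} — O (Alice) has O→M; R (Alice) has R→L.
A3: add {J, Q} — J (Alice) has J→R; Q (Bob): all of {L, N, O, R} already in.
A3 = all vertices. Fixed point.
J enters the attractor at level 3, so Alice can force the target in 3 moves from there.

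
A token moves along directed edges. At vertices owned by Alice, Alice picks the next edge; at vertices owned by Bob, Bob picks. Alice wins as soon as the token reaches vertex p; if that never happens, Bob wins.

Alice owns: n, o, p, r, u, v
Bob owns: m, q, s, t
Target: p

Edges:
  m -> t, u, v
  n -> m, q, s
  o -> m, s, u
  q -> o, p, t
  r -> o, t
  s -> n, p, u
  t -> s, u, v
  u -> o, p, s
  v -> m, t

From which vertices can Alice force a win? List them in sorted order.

o, p, r, u

A0 = {p}
A1: add {u} — u (Alice) has u→p.
A2: add {o} — o (Alice) has o→u.
A3: add {r} — r (Alice) has r→o.
A4 = A3; e.g. m (Bob) can still go to t. Fixed point.
Alice's winning region = {o, p, r, u}.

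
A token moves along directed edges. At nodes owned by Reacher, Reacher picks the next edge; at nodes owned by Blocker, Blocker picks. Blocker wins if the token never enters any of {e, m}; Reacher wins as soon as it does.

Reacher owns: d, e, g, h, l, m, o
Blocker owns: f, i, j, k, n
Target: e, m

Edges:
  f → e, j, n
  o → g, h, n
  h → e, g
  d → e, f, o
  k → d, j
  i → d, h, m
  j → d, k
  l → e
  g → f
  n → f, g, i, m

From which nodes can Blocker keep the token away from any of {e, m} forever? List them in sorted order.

f, g, j, k, n

A0 = {e, m}
A1: add {d, h, l} — d (Reacher) has d→e; h (Reacher) has h→e; l (Reacher) has l→e.
A2: add {i, o} — i (Blocker): all of {d, h, m} already in; o (Reacher) has o→h.
A3 = A2; e.g. f (Blocker) can still go to j. Fixed point.
Reacher's attractor = {d, e, h, i, l, m, o}; Blocker avoids the target exactly from the complement.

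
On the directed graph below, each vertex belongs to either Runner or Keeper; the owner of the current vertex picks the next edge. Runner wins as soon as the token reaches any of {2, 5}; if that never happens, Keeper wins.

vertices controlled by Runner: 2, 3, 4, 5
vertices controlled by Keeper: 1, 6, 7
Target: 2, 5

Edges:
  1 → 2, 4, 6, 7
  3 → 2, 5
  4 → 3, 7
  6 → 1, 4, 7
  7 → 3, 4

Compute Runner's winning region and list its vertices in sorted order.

2, 3, 4, 5, 7

A0 = {2, 5}
A1: add {3} — 3 (Runner) has 3→2.
A2: add {4} — 4 (Runner) has 4→3.
A3: add {7} — 7 (Keeper): all of {3, 4} already in.
A4 = A3; e.g. 1 (Keeper) can still go to 6. Fixed point.
Runner's winning region = {2, 3, 4, 5, 7}.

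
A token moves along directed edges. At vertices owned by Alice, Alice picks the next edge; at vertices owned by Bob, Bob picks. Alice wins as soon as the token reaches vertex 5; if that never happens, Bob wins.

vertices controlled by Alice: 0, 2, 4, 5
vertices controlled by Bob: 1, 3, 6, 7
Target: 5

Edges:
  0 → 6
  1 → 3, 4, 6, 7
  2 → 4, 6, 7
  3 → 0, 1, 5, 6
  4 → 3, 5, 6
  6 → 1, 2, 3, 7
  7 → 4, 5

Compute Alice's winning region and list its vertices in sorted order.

A0 = {5}
A1: add {4} — 4 (Alice) has 4→5.
A2: add {2, 7} — 2 (Alice) has 2→4; 7 (Bob): all of {4, 5} already in.
A3 = A2; e.g. 0 (Alice) has no edge into A2. Fixed point.
Alice's winning region = {2, 4, 5, 7}.

2, 4, 5, 7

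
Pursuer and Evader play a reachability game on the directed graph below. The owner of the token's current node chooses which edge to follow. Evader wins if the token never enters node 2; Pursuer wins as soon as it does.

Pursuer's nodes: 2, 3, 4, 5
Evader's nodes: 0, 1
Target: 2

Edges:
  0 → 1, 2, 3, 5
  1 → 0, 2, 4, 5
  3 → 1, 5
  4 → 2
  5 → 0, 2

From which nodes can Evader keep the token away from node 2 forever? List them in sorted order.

0, 1

A0 = {2}
A1: add {4, 5} — 4 (Pursuer) has 4→2; 5 (Pursuer) has 5→2.
A2: add {3} — 3 (Pursuer) has 3→5.
A3 = A2; e.g. 0 (Evader) can still go to 1. Fixed point.
Pursuer's attractor = {2, 3, 4, 5}; Evader avoids the target exactly from the complement.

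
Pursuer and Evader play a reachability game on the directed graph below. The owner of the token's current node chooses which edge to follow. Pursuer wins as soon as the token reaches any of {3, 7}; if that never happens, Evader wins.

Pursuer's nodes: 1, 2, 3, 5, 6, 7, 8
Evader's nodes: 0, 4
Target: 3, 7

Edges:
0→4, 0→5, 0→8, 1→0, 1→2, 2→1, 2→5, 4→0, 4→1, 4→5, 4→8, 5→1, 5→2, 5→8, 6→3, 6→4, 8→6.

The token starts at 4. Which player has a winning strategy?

A0 = {3, 7}
A1: add {6} — 6 (Pursuer) has 6→3.
A2: add {8} — 8 (Pursuer) has 8→6.
A3: add {5} — 5 (Pursuer) has 5→8.
A4: add {2} — 2 (Pursuer) has 2→5.
A5: add {1} — 1 (Pursuer) has 1→2.
A6 = A5; e.g. 0 (Evader) can still go to 4. Fixed point.
4 never enters the attractor, so Evader can avoid the target forever.

Evader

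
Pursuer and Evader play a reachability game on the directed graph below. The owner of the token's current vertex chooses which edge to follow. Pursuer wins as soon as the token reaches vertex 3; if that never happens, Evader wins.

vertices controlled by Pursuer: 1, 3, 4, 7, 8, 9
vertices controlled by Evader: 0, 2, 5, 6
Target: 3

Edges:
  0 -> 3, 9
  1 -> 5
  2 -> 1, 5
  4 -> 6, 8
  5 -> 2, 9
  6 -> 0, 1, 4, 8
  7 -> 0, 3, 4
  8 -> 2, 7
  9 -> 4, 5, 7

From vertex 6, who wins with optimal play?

Evader

A0 = {3}
A1: add {7} — 7 (Pursuer) has 7→3.
A2: add {8, 9} — 8 (Pursuer) has 8→7; 9 (Pursuer) has 9→7.
A3: add {0, 4} — 0 (Evader): all of {3, 9} already in; 4 (Pursuer) has 4→8.
A4 = A3; e.g. 1 (Pursuer) has no edge into A3. Fixed point.
6 never enters the attractor, so Evader can avoid the target forever.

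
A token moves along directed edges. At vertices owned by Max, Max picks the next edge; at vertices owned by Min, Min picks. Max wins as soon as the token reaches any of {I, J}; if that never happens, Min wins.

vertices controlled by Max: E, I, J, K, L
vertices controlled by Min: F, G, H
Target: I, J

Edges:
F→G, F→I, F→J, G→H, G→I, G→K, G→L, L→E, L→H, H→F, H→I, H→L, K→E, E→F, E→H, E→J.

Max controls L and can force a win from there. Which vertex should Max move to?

E

A0 = {I, J}
A1: add {E} — E (Max) has E→J.
A2: add {K, L} — K (Max) has K→E; L (Max) has L→E.
A3 = A2; e.g. F (Min) can still go to G. Fixed point.
From L, successor E is in the attractor (rank 1); the other successor H is not.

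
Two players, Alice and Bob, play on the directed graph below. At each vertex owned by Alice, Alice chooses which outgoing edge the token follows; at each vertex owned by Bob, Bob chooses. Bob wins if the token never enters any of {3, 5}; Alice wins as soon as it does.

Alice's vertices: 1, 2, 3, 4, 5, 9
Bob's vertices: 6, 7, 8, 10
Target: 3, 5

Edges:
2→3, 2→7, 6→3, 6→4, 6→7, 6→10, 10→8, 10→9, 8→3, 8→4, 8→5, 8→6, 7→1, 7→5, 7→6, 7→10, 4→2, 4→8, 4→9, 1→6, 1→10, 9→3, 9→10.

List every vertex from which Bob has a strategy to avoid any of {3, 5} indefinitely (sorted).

A0 = {3, 5}
A1: add {2, 9} — 2 (Alice) has 2→3; 9 (Alice) has 9→3.
A2: add {4} — 4 (Alice) has 4→2.
A3 = A2; e.g. 1 (Alice) has no edge into A2. Fixed point.
Alice's attractor = {2, 3, 4, 5, 9}; Bob avoids the target exactly from the complement.

1, 6, 7, 8, 10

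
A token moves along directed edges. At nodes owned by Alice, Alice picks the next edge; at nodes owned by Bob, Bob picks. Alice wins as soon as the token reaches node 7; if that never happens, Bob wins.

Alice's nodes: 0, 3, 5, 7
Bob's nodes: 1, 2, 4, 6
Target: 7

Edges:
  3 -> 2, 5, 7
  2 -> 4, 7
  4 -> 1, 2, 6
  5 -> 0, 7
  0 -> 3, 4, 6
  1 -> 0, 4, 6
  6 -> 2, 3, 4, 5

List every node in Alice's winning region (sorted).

A0 = {7}
A1: add {3, 5} — 3 (Alice) has 3→7; 5 (Alice) has 5→7.
A2: add {0} — 0 (Alice) has 0→3.
A3 = A2; e.g. 1 (Bob) can still go to 4. Fixed point.
Alice's winning region = {0, 3, 5, 7}.

0, 3, 5, 7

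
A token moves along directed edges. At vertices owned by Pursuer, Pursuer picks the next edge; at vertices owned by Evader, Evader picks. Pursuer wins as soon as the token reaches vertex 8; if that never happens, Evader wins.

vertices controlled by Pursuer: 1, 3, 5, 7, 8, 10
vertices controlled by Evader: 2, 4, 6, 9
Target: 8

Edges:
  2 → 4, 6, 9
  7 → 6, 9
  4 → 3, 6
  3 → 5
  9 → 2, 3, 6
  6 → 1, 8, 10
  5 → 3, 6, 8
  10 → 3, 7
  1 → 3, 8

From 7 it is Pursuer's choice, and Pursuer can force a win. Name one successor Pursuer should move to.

A0 = {8}
A1: add {1, 5} — 1 (Pursuer) has 1→8; 5 (Pursuer) has 5→8.
A2: add {3} — 3 (Pursuer) has 3→5.
A3: add {10} — 10 (Pursuer) has 10→3.
A4: add {6} — 6 (Evader): all of {1, 8, 10} already in.
A5: add {4, 7} — 4 (Evader): all of {3, 6} already in; 7 (Pursuer) has 7→6.
A6 = A5; e.g. 2 (Evader) can still go to 9. Fixed point.
From 7, successor 6 is in the attractor (rank 4); the other successor 9 is not.

6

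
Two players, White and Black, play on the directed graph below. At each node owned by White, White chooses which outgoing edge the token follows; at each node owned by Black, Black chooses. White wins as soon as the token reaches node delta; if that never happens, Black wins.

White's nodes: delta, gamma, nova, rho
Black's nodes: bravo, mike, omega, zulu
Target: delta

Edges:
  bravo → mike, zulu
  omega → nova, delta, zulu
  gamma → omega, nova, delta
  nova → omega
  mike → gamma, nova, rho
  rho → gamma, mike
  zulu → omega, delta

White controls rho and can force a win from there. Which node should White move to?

gamma

A0 = {delta}
A1: add {gamma} — gamma (White) has gamma→delta.
A2: add {rho} — rho (White) has rho→gamma.
A3 = A2; e.g. bravo (Black) can still go to mike. Fixed point.
From rho, successor gamma is in the attractor (rank 1); the other successor mike is not.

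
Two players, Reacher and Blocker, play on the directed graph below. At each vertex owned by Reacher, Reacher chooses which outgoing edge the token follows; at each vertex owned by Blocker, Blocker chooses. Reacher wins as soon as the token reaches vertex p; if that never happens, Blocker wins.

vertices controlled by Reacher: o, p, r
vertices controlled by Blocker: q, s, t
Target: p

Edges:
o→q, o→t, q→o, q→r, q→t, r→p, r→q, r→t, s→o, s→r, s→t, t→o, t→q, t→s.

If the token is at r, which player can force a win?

A0 = {p}
A1: add {r} — r (Reacher) has r→p.
A2 = A1; e.g. o (Reacher) has no edge into A1. Fixed point.
r ∈ A1, so Reacher can force the target.

Reacher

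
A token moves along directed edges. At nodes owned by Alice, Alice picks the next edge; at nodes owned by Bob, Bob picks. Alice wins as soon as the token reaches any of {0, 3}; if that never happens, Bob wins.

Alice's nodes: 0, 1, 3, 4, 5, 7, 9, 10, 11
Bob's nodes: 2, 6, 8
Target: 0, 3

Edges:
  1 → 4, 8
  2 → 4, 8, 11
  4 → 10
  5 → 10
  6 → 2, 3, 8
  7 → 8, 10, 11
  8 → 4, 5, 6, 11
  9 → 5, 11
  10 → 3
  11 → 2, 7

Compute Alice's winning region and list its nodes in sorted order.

A0 = {0, 3}
A1: add {10} — 10 (Alice) has 10→3.
A2: add {4, 5, 7} — 4 (Alice) has 4→10; 5 (Alice) has 5→10; 7 (Alice) has 7→10.
A3: add {1, 9, 11} — 1 (Alice) has 1→4; 9 (Alice) has 9→5; 11 (Alice) has 11→7.
A4 = A3; e.g. 2 (Bob) can still go to 8. Fixed point.
Alice's winning region = {0, 1, 3, 4, 5, 7, 9, 10, 11}.

0, 1, 3, 4, 5, 7, 9, 10, 11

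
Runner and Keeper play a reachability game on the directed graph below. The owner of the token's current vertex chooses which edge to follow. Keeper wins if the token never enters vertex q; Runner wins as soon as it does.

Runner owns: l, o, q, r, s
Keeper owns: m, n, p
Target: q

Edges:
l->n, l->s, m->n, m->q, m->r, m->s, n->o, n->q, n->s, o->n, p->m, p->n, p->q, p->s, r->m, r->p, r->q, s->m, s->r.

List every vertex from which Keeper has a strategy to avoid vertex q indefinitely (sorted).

A0 = {q}
A1: add {r} — r (Runner) has r→q.
A2: add {s} — s (Runner) has s→r.
A3: add {l} — l (Runner) has l→s.
A4 = A3; e.g. m (Keeper) can still go to n. Fixed point.
Runner's attractor = {l, q, r, s}; Keeper avoids the target exactly from the complement.

m, n, o, p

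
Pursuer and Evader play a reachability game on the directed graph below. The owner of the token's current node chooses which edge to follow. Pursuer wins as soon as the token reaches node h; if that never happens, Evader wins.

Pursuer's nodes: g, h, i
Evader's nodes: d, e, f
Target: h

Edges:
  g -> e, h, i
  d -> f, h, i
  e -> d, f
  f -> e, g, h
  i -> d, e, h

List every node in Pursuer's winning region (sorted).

g, h, i

A0 = {h}
A1: add {g, i} — g (Pursuer) has g→h; i (Pursuer) has i→h.
A2 = A1; e.g. d (Evader) can still go to f. Fixed point.
Pursuer's winning region = {g, h, i}.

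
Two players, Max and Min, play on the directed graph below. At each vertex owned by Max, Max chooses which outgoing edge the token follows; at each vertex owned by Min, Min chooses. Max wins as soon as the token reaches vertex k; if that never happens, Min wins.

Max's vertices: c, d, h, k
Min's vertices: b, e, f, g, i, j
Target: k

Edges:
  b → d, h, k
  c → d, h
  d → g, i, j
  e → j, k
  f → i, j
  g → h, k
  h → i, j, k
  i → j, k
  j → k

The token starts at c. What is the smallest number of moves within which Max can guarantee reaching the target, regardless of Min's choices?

2

A0 = {k}
A1: add {h, j} — h (Max) has h→k; j (Min): all of {k} already in.
A2: add {c, d, e, g, i} — c (Max) has c→h; d (Max) has d→j; e (Min): all of {j, k} already in; g (Min): all of {h, k} already in; i (Min): all of {j, k} already in.
c enters the attractor at level 2, so Max can force the target in 2 moves from there.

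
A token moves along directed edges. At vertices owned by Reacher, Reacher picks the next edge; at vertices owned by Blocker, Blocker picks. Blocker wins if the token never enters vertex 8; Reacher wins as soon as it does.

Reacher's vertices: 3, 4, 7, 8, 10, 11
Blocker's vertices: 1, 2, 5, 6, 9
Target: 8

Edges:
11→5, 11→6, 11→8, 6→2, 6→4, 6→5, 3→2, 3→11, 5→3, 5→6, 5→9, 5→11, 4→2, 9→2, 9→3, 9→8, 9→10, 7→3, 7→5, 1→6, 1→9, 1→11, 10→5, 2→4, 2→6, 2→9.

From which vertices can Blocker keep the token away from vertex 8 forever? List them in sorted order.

A0 = {8}
A1: add {11} — 11 (Reacher) has 11→8.
A2: add {3} — 3 (Reacher) has 3→11.
A3: add {7} — 7 (Reacher) has 7→3.
A4 = A3; e.g. 1 (Blocker) can still go to 6. Fixed point.
Reacher's attractor = {3, 7, 8, 11}; Blocker avoids the target exactly from the complement.

1, 2, 4, 5, 6, 9, 10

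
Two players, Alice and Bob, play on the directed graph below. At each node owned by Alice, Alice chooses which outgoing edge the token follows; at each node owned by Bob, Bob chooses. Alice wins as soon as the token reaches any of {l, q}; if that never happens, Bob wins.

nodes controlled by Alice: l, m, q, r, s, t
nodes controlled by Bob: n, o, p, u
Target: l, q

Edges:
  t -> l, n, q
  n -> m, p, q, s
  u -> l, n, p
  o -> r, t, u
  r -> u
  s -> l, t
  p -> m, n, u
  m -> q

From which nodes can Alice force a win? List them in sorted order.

A0 = {l, q}
A1: add {m, s, t} — m (Alice) has m→q; s (Alice) has s→l; t (Alice) has t→l.
A2 = A1; e.g. n (Bob) can still go to p. Fixed point.
Alice's winning region = {l, m, q, s, t}.

l, m, q, s, t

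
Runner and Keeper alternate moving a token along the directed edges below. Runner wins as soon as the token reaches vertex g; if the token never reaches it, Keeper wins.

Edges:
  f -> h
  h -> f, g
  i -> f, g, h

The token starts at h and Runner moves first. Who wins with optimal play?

Runner

Track states (vertex, player-to-move).
A0 = {(g,Runner), (g,Keeper)}
A1: add {(h,Runner), (i,Runner)}.
(h,Runner) ∈ A1 ⇒ Runner forces the target.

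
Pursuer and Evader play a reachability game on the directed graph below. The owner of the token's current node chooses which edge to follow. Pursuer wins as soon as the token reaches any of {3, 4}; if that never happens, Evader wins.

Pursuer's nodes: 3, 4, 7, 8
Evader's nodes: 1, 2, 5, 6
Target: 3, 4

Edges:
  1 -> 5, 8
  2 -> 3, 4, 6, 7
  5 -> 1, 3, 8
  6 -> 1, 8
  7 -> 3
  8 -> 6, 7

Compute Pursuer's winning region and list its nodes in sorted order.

A0 = {3, 4}
A1: add {7} — 7 (Pursuer) has 7→3.
A2: add {8} — 8 (Pursuer) has 8→7.
A3 = A2; e.g. 1 (Evader) can still go to 5. Fixed point.
Pursuer's winning region = {3, 4, 7, 8}.

3, 4, 7, 8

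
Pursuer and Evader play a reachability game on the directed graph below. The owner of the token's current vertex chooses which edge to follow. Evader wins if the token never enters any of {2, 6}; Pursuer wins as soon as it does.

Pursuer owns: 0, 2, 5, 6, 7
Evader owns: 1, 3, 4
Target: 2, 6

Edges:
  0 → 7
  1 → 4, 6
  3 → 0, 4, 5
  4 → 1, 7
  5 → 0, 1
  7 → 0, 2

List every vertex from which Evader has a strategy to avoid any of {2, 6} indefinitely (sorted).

1, 3, 4

A0 = {2, 6}
A1: add {7} — 7 (Pursuer) has 7→2.
A2: add {0} — 0 (Pursuer) has 0→7.
A3: add {5} — 5 (Pursuer) has 5→0.
A4 = A3; e.g. 1 (Evader) can still go to 4. Fixed point.
Pursuer's attractor = {0, 2, 5, 6, 7}; Evader avoids the target exactly from the complement.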